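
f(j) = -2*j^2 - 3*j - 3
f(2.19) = -19.16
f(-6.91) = -77.77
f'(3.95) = -18.80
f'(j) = -4*j - 3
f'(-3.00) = 9.00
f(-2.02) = -5.10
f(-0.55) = -1.96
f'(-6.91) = 24.64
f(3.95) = -46.06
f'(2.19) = -11.76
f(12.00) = -327.00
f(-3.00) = -12.00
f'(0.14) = -3.56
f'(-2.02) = 5.08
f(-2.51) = -8.07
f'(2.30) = -12.20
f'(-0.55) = -0.80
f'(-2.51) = 7.04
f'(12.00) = -51.00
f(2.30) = -20.48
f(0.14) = -3.46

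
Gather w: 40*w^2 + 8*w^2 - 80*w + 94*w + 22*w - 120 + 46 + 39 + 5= 48*w^2 + 36*w - 30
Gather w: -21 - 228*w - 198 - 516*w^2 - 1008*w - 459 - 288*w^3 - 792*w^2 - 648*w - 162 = -288*w^3 - 1308*w^2 - 1884*w - 840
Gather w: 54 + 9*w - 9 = 9*w + 45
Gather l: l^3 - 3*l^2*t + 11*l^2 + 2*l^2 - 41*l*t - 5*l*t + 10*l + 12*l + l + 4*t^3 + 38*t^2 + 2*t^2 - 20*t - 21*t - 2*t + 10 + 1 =l^3 + l^2*(13 - 3*t) + l*(23 - 46*t) + 4*t^3 + 40*t^2 - 43*t + 11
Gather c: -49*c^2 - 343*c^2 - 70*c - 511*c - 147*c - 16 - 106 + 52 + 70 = -392*c^2 - 728*c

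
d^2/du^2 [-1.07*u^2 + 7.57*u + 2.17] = -2.14000000000000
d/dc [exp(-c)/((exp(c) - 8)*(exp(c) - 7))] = (-3*exp(2*c) + 30*exp(c) - 56)*exp(-c)/(exp(4*c) - 30*exp(3*c) + 337*exp(2*c) - 1680*exp(c) + 3136)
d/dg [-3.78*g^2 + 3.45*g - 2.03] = 3.45 - 7.56*g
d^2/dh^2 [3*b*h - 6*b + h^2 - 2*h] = 2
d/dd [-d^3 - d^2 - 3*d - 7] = -3*d^2 - 2*d - 3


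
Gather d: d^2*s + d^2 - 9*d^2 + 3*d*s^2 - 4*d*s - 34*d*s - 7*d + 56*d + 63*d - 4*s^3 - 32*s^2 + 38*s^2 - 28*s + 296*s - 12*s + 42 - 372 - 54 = d^2*(s - 8) + d*(3*s^2 - 38*s + 112) - 4*s^3 + 6*s^2 + 256*s - 384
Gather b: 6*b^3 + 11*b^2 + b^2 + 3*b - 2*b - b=6*b^3 + 12*b^2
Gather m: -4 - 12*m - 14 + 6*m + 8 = -6*m - 10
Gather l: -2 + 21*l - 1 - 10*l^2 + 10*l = -10*l^2 + 31*l - 3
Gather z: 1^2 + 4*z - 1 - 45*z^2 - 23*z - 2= -45*z^2 - 19*z - 2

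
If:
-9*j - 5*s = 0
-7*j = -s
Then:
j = 0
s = 0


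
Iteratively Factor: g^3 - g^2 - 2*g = (g + 1)*(g^2 - 2*g) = g*(g + 1)*(g - 2)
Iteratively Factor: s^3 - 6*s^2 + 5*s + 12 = (s + 1)*(s^2 - 7*s + 12) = (s - 3)*(s + 1)*(s - 4)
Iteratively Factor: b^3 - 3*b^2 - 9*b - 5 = (b + 1)*(b^2 - 4*b - 5) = (b - 5)*(b + 1)*(b + 1)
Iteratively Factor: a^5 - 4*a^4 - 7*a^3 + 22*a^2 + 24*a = (a + 2)*(a^4 - 6*a^3 + 5*a^2 + 12*a) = (a - 4)*(a + 2)*(a^3 - 2*a^2 - 3*a) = a*(a - 4)*(a + 2)*(a^2 - 2*a - 3) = a*(a - 4)*(a + 1)*(a + 2)*(a - 3)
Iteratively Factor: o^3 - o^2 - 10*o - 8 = (o + 1)*(o^2 - 2*o - 8) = (o - 4)*(o + 1)*(o + 2)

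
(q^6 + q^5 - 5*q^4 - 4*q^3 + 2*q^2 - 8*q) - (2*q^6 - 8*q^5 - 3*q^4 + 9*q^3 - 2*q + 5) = -q^6 + 9*q^5 - 2*q^4 - 13*q^3 + 2*q^2 - 6*q - 5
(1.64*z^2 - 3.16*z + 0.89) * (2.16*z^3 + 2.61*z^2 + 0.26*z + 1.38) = 3.5424*z^5 - 2.5452*z^4 - 5.8988*z^3 + 3.7645*z^2 - 4.1294*z + 1.2282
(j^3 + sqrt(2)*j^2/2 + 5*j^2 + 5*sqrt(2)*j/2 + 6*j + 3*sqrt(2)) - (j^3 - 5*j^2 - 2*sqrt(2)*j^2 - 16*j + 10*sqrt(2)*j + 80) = 5*sqrt(2)*j^2/2 + 10*j^2 - 15*sqrt(2)*j/2 + 22*j - 80 + 3*sqrt(2)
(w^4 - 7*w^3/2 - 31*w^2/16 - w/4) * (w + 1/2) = w^5 - 3*w^4 - 59*w^3/16 - 39*w^2/32 - w/8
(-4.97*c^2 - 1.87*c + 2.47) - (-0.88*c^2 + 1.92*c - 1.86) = -4.09*c^2 - 3.79*c + 4.33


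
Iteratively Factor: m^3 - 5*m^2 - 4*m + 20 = (m + 2)*(m^2 - 7*m + 10) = (m - 5)*(m + 2)*(m - 2)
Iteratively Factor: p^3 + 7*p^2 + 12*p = (p + 3)*(p^2 + 4*p) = (p + 3)*(p + 4)*(p)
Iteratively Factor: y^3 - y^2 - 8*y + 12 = (y + 3)*(y^2 - 4*y + 4) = (y - 2)*(y + 3)*(y - 2)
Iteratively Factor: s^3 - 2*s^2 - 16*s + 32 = (s - 2)*(s^2 - 16) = (s - 2)*(s + 4)*(s - 4)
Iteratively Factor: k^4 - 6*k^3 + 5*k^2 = (k)*(k^3 - 6*k^2 + 5*k) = k^2*(k^2 - 6*k + 5) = k^2*(k - 1)*(k - 5)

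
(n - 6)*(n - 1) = n^2 - 7*n + 6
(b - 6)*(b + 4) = b^2 - 2*b - 24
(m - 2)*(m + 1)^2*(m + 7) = m^4 + 7*m^3 - 3*m^2 - 23*m - 14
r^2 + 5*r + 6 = (r + 2)*(r + 3)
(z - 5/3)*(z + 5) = z^2 + 10*z/3 - 25/3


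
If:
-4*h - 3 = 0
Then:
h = -3/4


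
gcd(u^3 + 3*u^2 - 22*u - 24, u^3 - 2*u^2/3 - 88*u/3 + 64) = u^2 + 2*u - 24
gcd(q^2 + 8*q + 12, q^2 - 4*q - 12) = q + 2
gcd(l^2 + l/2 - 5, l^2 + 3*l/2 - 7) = l - 2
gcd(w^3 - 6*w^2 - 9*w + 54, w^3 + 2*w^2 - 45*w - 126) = w + 3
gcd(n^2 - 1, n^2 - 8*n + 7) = n - 1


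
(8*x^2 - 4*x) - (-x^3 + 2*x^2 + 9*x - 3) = x^3 + 6*x^2 - 13*x + 3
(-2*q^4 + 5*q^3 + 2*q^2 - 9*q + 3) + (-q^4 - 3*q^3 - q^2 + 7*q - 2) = -3*q^4 + 2*q^3 + q^2 - 2*q + 1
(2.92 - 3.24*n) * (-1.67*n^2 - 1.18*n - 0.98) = 5.4108*n^3 - 1.0532*n^2 - 0.2704*n - 2.8616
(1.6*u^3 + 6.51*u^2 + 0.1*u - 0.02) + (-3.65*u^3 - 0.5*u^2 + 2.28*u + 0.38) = -2.05*u^3 + 6.01*u^2 + 2.38*u + 0.36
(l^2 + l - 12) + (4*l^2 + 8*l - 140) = 5*l^2 + 9*l - 152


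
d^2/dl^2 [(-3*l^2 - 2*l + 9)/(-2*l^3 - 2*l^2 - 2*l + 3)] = 6*(4*l^6 + 8*l^5 - 76*l^4 - 58*l^3 - 30*l^2 - 78*l - 17)/(8*l^9 + 24*l^8 + 48*l^7 + 20*l^6 - 24*l^5 - 84*l^4 - 10*l^3 + 18*l^2 + 54*l - 27)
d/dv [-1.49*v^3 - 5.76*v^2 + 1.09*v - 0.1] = -4.47*v^2 - 11.52*v + 1.09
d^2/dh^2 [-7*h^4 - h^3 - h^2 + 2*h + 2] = -84*h^2 - 6*h - 2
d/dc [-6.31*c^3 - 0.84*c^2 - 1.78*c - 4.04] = -18.93*c^2 - 1.68*c - 1.78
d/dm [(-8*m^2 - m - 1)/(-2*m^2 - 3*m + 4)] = (22*m^2 - 68*m - 7)/(4*m^4 + 12*m^3 - 7*m^2 - 24*m + 16)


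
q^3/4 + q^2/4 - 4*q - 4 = (q/4 + 1)*(q - 4)*(q + 1)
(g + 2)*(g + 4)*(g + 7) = g^3 + 13*g^2 + 50*g + 56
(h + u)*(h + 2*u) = h^2 + 3*h*u + 2*u^2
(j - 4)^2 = j^2 - 8*j + 16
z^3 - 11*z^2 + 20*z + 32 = (z - 8)*(z - 4)*(z + 1)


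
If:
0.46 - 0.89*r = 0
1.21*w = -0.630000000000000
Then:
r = 0.52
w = -0.52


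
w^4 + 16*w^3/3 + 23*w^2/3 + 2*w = w*(w + 1/3)*(w + 2)*(w + 3)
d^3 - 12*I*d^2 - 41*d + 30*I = (d - 6*I)*(d - 5*I)*(d - I)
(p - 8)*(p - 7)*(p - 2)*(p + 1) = p^4 - 16*p^3 + 69*p^2 - 26*p - 112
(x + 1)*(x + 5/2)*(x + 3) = x^3 + 13*x^2/2 + 13*x + 15/2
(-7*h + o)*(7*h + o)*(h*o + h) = -49*h^3*o - 49*h^3 + h*o^3 + h*o^2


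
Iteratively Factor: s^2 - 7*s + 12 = (s - 3)*(s - 4)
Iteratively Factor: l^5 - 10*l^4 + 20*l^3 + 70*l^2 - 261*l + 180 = (l + 3)*(l^4 - 13*l^3 + 59*l^2 - 107*l + 60) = (l - 1)*(l + 3)*(l^3 - 12*l^2 + 47*l - 60) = (l - 3)*(l - 1)*(l + 3)*(l^2 - 9*l + 20) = (l - 5)*(l - 3)*(l - 1)*(l + 3)*(l - 4)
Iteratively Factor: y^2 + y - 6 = (y + 3)*(y - 2)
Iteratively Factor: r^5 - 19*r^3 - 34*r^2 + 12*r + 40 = (r - 5)*(r^4 + 5*r^3 + 6*r^2 - 4*r - 8) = (r - 5)*(r + 2)*(r^3 + 3*r^2 - 4) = (r - 5)*(r + 2)^2*(r^2 + r - 2) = (r - 5)*(r - 1)*(r + 2)^2*(r + 2)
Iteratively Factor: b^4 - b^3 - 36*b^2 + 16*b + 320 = (b - 5)*(b^3 + 4*b^2 - 16*b - 64) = (b - 5)*(b - 4)*(b^2 + 8*b + 16) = (b - 5)*(b - 4)*(b + 4)*(b + 4)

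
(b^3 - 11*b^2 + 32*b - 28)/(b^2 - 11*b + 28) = (b^2 - 4*b + 4)/(b - 4)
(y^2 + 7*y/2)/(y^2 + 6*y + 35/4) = 2*y/(2*y + 5)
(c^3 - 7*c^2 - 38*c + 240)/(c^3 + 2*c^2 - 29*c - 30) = (c - 8)/(c + 1)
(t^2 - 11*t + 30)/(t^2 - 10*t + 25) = (t - 6)/(t - 5)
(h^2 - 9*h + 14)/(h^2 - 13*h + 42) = (h - 2)/(h - 6)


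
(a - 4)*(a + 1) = a^2 - 3*a - 4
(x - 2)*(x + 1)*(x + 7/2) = x^3 + 5*x^2/2 - 11*x/2 - 7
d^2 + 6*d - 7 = (d - 1)*(d + 7)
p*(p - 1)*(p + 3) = p^3 + 2*p^2 - 3*p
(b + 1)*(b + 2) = b^2 + 3*b + 2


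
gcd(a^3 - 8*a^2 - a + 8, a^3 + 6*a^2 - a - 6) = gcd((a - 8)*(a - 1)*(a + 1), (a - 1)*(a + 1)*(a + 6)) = a^2 - 1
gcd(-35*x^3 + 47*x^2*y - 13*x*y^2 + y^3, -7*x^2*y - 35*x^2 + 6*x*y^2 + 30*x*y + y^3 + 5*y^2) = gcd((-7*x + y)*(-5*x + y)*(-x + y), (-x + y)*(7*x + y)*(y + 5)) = x - y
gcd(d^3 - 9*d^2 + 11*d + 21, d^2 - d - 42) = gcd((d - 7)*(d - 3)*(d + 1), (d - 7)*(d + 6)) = d - 7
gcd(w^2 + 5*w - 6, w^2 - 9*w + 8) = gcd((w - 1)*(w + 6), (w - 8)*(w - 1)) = w - 1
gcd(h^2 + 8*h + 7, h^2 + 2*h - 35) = h + 7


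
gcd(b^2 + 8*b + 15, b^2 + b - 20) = b + 5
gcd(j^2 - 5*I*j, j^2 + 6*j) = j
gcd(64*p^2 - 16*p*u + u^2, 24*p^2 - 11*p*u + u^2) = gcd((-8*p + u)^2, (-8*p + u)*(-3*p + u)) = 8*p - u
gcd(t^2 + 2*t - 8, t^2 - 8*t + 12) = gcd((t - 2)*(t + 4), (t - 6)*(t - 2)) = t - 2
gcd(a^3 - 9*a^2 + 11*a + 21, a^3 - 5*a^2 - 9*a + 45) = a - 3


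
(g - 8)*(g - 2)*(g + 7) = g^3 - 3*g^2 - 54*g + 112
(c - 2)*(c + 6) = c^2 + 4*c - 12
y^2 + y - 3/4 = (y - 1/2)*(y + 3/2)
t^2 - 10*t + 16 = (t - 8)*(t - 2)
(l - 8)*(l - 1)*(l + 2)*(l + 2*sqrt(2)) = l^4 - 7*l^3 + 2*sqrt(2)*l^3 - 14*sqrt(2)*l^2 - 10*l^2 - 20*sqrt(2)*l + 16*l + 32*sqrt(2)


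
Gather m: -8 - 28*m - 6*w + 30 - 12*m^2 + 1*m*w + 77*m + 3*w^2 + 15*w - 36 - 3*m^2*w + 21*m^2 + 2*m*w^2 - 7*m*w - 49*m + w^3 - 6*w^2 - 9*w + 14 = m^2*(9 - 3*w) + m*(2*w^2 - 6*w) + w^3 - 3*w^2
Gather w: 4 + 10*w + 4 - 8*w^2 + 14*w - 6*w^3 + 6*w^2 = -6*w^3 - 2*w^2 + 24*w + 8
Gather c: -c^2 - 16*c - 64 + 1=-c^2 - 16*c - 63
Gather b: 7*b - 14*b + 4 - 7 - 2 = -7*b - 5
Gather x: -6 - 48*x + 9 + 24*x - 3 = -24*x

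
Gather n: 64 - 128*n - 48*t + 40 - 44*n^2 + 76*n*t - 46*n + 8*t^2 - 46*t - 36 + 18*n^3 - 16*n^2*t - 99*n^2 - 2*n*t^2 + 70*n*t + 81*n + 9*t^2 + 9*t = 18*n^3 + n^2*(-16*t - 143) + n*(-2*t^2 + 146*t - 93) + 17*t^2 - 85*t + 68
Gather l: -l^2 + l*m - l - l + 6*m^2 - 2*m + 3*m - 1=-l^2 + l*(m - 2) + 6*m^2 + m - 1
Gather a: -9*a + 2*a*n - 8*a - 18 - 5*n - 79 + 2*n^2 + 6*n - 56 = a*(2*n - 17) + 2*n^2 + n - 153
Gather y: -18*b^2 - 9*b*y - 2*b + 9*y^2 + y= -18*b^2 - 2*b + 9*y^2 + y*(1 - 9*b)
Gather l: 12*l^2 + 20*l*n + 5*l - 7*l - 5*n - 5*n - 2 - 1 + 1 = 12*l^2 + l*(20*n - 2) - 10*n - 2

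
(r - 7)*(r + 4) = r^2 - 3*r - 28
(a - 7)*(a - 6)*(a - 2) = a^3 - 15*a^2 + 68*a - 84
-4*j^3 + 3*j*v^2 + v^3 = (-j + v)*(2*j + v)^2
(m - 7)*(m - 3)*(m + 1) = m^3 - 9*m^2 + 11*m + 21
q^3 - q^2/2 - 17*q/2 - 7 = (q - 7/2)*(q + 1)*(q + 2)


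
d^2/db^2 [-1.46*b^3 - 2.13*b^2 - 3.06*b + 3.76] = -8.76*b - 4.26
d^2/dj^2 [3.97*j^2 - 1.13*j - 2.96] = 7.94000000000000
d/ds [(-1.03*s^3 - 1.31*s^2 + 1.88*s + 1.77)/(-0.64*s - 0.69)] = (1.3184*s^3 + 2.9705*s^2 + 1.8078*s - 0.1644)/(0.4096*s^2 + 0.8832*s + 0.4761)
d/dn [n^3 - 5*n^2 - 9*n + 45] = 3*n^2 - 10*n - 9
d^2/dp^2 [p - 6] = 0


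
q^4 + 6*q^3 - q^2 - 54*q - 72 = (q - 3)*(q + 2)*(q + 3)*(q + 4)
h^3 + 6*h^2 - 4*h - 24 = (h - 2)*(h + 2)*(h + 6)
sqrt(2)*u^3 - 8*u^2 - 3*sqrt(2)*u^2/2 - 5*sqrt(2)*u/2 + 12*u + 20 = (u - 5/2)*(u - 4*sqrt(2))*(sqrt(2)*u + sqrt(2))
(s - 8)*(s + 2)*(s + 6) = s^3 - 52*s - 96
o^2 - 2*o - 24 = (o - 6)*(o + 4)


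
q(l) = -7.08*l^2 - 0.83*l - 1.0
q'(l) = -14.16*l - 0.83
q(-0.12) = -1.00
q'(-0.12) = 0.87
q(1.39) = -15.83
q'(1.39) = -20.51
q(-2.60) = -46.70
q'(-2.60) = 35.99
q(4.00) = -117.60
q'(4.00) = -57.47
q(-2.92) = -58.94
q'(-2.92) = 40.52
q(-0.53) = -2.55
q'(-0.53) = 6.67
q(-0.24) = -1.21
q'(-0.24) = 2.57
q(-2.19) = -33.14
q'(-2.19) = 30.18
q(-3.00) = -62.23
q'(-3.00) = 41.65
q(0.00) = -1.00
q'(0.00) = -0.83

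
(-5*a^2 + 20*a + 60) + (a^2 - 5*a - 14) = -4*a^2 + 15*a + 46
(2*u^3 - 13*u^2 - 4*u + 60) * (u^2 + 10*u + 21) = 2*u^5 + 7*u^4 - 92*u^3 - 253*u^2 + 516*u + 1260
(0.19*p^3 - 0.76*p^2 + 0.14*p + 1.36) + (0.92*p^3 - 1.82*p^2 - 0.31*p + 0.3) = 1.11*p^3 - 2.58*p^2 - 0.17*p + 1.66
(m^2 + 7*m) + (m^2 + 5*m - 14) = 2*m^2 + 12*m - 14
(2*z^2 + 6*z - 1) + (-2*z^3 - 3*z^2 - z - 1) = -2*z^3 - z^2 + 5*z - 2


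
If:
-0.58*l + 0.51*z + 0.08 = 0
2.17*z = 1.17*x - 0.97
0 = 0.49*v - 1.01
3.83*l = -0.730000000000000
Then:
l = -0.19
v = 2.06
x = 0.14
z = -0.37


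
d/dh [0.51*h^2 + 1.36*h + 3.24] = 1.02*h + 1.36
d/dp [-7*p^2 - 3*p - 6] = -14*p - 3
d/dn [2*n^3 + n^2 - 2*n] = 6*n^2 + 2*n - 2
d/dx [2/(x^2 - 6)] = -4*x/(x^2 - 6)^2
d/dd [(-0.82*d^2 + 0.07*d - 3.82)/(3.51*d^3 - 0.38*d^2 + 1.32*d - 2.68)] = (2.8782*d^4 - 0.4914*d^3 + 39.1688*d^2 + 1.492*d + 4.8548)/(12.3201*d^6 - 2.6676*d^5 + 9.4108*d^4 - 19.8168*d^3 + 3.7792*d^2 - 7.0752*d + 7.1824)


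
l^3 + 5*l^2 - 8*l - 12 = (l - 2)*(l + 1)*(l + 6)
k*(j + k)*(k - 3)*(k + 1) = j*k^3 - 2*j*k^2 - 3*j*k + k^4 - 2*k^3 - 3*k^2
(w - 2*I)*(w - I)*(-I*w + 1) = -I*w^3 - 2*w^2 - I*w - 2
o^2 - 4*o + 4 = (o - 2)^2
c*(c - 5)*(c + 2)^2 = c^4 - c^3 - 16*c^2 - 20*c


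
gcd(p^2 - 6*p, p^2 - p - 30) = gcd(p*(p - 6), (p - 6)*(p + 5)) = p - 6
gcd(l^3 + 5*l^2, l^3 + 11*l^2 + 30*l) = l^2 + 5*l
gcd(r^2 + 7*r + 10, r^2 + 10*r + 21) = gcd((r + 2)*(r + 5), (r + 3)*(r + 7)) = 1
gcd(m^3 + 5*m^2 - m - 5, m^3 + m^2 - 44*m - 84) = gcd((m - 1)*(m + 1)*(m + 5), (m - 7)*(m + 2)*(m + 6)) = 1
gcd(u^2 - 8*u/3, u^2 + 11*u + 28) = 1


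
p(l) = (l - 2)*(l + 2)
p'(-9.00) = -18.00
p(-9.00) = 77.00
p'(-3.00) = -6.00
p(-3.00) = 5.00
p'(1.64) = 3.28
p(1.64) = -1.31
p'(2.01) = 4.02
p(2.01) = 0.04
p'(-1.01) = -2.02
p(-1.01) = -2.98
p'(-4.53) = -9.06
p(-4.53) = 16.52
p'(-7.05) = -14.10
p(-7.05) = 45.70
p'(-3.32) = -6.64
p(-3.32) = 7.02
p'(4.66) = 9.32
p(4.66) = 17.72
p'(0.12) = 0.24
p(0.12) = -3.99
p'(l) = 2*l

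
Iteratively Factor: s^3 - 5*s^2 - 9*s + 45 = (s - 5)*(s^2 - 9) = (s - 5)*(s - 3)*(s + 3)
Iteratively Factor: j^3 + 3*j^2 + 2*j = (j)*(j^2 + 3*j + 2) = j*(j + 1)*(j + 2)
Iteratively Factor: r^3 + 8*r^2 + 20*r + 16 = (r + 2)*(r^2 + 6*r + 8) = (r + 2)*(r + 4)*(r + 2)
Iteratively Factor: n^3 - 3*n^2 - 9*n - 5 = (n - 5)*(n^2 + 2*n + 1) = (n - 5)*(n + 1)*(n + 1)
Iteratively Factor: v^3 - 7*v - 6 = (v + 2)*(v^2 - 2*v - 3) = (v - 3)*(v + 2)*(v + 1)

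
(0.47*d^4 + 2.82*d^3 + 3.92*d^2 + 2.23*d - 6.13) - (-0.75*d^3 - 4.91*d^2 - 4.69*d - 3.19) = 0.47*d^4 + 3.57*d^3 + 8.83*d^2 + 6.92*d - 2.94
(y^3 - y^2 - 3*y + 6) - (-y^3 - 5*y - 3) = 2*y^3 - y^2 + 2*y + 9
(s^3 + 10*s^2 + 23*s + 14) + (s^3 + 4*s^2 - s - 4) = 2*s^3 + 14*s^2 + 22*s + 10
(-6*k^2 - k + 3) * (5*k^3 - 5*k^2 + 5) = -30*k^5 + 25*k^4 + 20*k^3 - 45*k^2 - 5*k + 15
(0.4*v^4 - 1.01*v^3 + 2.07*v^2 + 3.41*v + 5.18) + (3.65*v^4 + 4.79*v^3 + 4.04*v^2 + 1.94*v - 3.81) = 4.05*v^4 + 3.78*v^3 + 6.11*v^2 + 5.35*v + 1.37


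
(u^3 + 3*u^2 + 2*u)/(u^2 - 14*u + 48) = u*(u^2 + 3*u + 2)/(u^2 - 14*u + 48)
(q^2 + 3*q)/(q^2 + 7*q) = (q + 3)/(q + 7)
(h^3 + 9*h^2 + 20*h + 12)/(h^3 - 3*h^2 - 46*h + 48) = (h^2 + 3*h + 2)/(h^2 - 9*h + 8)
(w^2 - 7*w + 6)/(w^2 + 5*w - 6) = (w - 6)/(w + 6)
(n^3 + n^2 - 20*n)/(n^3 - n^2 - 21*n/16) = 16*(-n^2 - n + 20)/(-16*n^2 + 16*n + 21)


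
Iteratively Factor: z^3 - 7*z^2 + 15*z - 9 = (z - 3)*(z^2 - 4*z + 3) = (z - 3)^2*(z - 1)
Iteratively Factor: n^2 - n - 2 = (n + 1)*(n - 2)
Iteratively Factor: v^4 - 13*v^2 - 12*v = (v + 3)*(v^3 - 3*v^2 - 4*v) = v*(v + 3)*(v^2 - 3*v - 4) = v*(v + 1)*(v + 3)*(v - 4)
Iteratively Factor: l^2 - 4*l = (l - 4)*(l)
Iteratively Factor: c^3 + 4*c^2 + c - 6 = (c - 1)*(c^2 + 5*c + 6) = (c - 1)*(c + 3)*(c + 2)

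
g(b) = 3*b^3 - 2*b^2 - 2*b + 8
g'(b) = 9*b^2 - 4*b - 2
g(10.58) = 3315.83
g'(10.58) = 963.11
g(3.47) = 102.32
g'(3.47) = 92.49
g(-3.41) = -127.39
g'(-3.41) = 116.29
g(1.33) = 8.86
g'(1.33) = 8.60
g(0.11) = 7.76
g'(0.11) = -2.33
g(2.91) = 59.17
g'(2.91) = 62.57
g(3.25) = 83.36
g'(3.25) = 80.06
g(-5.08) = -426.74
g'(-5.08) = 250.58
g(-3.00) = -85.00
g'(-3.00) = 91.00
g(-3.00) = -85.00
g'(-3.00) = 91.00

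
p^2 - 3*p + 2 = (p - 2)*(p - 1)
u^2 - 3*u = u*(u - 3)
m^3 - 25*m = m*(m - 5)*(m + 5)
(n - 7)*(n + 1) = n^2 - 6*n - 7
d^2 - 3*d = d*(d - 3)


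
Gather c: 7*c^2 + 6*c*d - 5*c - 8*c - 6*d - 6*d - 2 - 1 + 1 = 7*c^2 + c*(6*d - 13) - 12*d - 2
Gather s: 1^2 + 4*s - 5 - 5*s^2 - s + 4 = -5*s^2 + 3*s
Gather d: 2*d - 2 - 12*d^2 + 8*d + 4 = -12*d^2 + 10*d + 2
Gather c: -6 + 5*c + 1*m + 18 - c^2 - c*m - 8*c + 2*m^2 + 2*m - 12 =-c^2 + c*(-m - 3) + 2*m^2 + 3*m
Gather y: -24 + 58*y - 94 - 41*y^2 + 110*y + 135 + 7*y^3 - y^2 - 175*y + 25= 7*y^3 - 42*y^2 - 7*y + 42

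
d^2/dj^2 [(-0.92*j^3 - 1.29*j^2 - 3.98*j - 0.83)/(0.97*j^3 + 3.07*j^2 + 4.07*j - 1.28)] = (-1.77635683940025e-15*j^7 + 3.05181399999999*j^6 - 0.67628400000001*j^5 - 63.6341340000001*j^4 - 111.039766*j^3 - 127.553472*j^2 - 171.290586*j - 79.716358)/(0.912673*j^9 + 8.665689*j^8 + 38.914848*j^7 + 98.041705*j^6 + 140.411616*j^5 + 86.051241*j^4 - 23.773945*j^3 - 48.519552*j^2 + 20.004864*j - 2.097152)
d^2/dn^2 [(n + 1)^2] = 2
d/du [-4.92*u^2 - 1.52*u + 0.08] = -9.84*u - 1.52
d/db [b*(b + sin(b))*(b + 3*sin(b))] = 4*b^2*cos(b) + 3*b^2 + 8*b*sin(b) + 3*b*sin(2*b) + 3*sin(b)^2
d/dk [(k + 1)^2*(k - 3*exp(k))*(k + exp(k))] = (k + 1)*((k + 1)*(k - 3*exp(k))*(exp(k) + 1) - (k + 1)*(k + exp(k))*(3*exp(k) - 1) + 2*(k - 3*exp(k))*(k + exp(k)))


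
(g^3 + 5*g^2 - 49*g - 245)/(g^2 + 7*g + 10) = (g^2 - 49)/(g + 2)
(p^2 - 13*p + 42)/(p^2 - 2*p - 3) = (-p^2 + 13*p - 42)/(-p^2 + 2*p + 3)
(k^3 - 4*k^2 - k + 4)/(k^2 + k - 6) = (k^3 - 4*k^2 - k + 4)/(k^2 + k - 6)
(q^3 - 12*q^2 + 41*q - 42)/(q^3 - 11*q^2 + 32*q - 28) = (q - 3)/(q - 2)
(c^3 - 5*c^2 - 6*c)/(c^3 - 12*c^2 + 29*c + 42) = c/(c - 7)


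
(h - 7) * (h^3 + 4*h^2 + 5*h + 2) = h^4 - 3*h^3 - 23*h^2 - 33*h - 14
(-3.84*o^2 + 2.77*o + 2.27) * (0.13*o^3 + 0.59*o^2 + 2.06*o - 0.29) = -0.4992*o^5 - 1.9055*o^4 - 5.981*o^3 + 8.1591*o^2 + 3.8729*o - 0.6583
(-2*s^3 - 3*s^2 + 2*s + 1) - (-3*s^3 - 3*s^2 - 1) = s^3 + 2*s + 2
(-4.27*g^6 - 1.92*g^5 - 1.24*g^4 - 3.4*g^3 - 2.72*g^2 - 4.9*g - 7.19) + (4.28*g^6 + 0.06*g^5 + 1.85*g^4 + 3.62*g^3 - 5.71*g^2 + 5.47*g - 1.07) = 0.0100000000000007*g^6 - 1.86*g^5 + 0.61*g^4 + 0.22*g^3 - 8.43*g^2 + 0.569999999999999*g - 8.26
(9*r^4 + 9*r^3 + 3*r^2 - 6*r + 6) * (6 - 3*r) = -27*r^5 + 27*r^4 + 45*r^3 + 36*r^2 - 54*r + 36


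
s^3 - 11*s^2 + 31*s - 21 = (s - 7)*(s - 3)*(s - 1)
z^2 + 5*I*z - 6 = (z + 2*I)*(z + 3*I)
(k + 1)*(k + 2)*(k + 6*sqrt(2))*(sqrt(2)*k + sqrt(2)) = sqrt(2)*k^4 + 4*sqrt(2)*k^3 + 12*k^3 + 5*sqrt(2)*k^2 + 48*k^2 + 2*sqrt(2)*k + 60*k + 24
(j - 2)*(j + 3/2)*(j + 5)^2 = j^4 + 19*j^3/2 + 17*j^2 - 85*j/2 - 75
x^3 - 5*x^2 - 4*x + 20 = (x - 5)*(x - 2)*(x + 2)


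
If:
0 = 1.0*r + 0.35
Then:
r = -0.35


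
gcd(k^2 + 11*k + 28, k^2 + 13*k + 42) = k + 7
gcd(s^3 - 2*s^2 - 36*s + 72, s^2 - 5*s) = 1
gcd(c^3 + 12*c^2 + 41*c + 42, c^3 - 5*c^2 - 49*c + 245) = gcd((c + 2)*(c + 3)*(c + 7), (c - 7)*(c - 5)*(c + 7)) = c + 7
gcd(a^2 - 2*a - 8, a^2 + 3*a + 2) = a + 2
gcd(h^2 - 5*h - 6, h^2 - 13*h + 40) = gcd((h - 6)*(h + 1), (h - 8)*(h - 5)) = 1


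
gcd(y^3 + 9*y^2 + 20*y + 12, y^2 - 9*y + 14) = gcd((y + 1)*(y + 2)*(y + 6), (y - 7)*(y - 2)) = 1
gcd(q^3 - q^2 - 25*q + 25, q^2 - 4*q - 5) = q - 5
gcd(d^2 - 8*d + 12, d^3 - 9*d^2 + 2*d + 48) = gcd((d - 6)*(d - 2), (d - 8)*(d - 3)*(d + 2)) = 1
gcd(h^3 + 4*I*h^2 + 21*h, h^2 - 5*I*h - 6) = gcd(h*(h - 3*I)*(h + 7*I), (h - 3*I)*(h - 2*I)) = h - 3*I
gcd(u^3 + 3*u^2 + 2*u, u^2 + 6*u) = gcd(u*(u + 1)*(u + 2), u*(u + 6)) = u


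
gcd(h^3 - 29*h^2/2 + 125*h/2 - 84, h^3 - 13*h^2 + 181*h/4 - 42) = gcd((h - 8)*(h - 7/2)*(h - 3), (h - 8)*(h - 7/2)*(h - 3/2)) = h^2 - 23*h/2 + 28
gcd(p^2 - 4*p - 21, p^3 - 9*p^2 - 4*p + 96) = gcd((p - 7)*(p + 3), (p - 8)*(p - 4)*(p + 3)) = p + 3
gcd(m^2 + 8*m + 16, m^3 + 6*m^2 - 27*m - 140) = m + 4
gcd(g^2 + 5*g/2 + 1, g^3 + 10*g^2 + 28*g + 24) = g + 2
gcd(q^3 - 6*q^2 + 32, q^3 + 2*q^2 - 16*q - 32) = q^2 - 2*q - 8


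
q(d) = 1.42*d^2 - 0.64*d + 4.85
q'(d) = 2.84*d - 0.64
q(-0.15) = 4.98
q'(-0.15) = -1.07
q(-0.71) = 6.02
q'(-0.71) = -2.66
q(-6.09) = 61.41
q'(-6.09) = -17.94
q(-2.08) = 12.32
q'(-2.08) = -6.55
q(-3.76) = 27.33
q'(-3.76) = -11.32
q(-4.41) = 35.29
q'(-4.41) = -13.16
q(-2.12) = 12.59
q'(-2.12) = -6.66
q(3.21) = 17.43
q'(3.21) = 8.48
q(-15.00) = 333.95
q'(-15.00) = -43.24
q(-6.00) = 59.81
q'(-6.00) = -17.68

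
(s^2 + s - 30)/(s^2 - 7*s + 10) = (s + 6)/(s - 2)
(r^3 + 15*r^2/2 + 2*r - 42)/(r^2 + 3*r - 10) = (r^2 + 19*r/2 + 21)/(r + 5)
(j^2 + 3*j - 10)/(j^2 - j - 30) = (j - 2)/(j - 6)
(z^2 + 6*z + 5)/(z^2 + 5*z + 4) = (z + 5)/(z + 4)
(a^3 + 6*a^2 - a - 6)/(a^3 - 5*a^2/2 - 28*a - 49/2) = 2*(a^2 + 5*a - 6)/(2*a^2 - 7*a - 49)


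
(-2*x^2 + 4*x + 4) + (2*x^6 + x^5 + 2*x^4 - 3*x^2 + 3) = 2*x^6 + x^5 + 2*x^4 - 5*x^2 + 4*x + 7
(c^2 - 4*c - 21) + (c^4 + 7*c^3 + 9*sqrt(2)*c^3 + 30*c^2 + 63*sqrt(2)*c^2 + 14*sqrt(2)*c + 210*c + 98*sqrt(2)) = c^4 + 7*c^3 + 9*sqrt(2)*c^3 + 31*c^2 + 63*sqrt(2)*c^2 + 14*sqrt(2)*c + 206*c - 21 + 98*sqrt(2)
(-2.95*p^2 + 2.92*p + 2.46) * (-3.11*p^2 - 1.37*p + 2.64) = 9.1745*p^4 - 5.0397*p^3 - 19.439*p^2 + 4.3386*p + 6.4944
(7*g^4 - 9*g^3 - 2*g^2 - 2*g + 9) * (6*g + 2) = 42*g^5 - 40*g^4 - 30*g^3 - 16*g^2 + 50*g + 18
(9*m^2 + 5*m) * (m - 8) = 9*m^3 - 67*m^2 - 40*m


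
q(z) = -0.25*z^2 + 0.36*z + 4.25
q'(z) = 0.36 - 0.5*z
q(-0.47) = 4.03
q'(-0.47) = 0.60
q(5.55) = -1.45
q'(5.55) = -2.42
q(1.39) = 4.27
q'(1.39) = -0.34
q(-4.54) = -2.54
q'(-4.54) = 2.63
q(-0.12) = 4.20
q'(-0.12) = 0.42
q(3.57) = 2.35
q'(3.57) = -1.42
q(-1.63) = 3.00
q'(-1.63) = 1.18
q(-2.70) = 1.46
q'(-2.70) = 1.71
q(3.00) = 3.08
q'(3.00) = -1.14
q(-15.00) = -57.40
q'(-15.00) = 7.86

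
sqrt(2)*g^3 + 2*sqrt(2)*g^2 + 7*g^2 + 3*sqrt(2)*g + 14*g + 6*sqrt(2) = (g + 2)*(g + 3*sqrt(2))*(sqrt(2)*g + 1)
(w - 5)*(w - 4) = w^2 - 9*w + 20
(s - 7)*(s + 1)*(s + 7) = s^3 + s^2 - 49*s - 49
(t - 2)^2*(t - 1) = t^3 - 5*t^2 + 8*t - 4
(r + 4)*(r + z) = r^2 + r*z + 4*r + 4*z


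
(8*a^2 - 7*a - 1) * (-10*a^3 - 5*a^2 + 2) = -80*a^5 + 30*a^4 + 45*a^3 + 21*a^2 - 14*a - 2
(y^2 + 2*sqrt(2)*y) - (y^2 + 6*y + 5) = -6*y + 2*sqrt(2)*y - 5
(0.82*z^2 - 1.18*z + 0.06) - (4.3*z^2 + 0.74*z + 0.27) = -3.48*z^2 - 1.92*z - 0.21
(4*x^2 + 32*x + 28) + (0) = 4*x^2 + 32*x + 28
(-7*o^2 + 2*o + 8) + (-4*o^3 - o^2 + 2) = -4*o^3 - 8*o^2 + 2*o + 10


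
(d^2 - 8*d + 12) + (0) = d^2 - 8*d + 12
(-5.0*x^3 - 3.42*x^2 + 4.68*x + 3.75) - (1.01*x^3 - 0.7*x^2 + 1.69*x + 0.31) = -6.01*x^3 - 2.72*x^2 + 2.99*x + 3.44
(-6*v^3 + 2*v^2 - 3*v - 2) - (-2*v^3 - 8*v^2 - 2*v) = -4*v^3 + 10*v^2 - v - 2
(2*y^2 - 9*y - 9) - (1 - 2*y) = 2*y^2 - 7*y - 10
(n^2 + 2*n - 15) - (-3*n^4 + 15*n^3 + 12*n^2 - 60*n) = 3*n^4 - 15*n^3 - 11*n^2 + 62*n - 15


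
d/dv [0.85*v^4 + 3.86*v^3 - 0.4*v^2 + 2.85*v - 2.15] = 3.4*v^3 + 11.58*v^2 - 0.8*v + 2.85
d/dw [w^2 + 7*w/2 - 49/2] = 2*w + 7/2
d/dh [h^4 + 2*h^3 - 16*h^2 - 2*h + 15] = 4*h^3 + 6*h^2 - 32*h - 2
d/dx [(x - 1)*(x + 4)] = 2*x + 3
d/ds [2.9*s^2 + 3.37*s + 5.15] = 5.8*s + 3.37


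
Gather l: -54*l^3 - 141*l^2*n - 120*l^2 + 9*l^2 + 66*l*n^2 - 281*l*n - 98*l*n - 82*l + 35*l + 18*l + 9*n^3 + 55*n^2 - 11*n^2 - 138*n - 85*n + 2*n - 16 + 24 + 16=-54*l^3 + l^2*(-141*n - 111) + l*(66*n^2 - 379*n - 29) + 9*n^3 + 44*n^2 - 221*n + 24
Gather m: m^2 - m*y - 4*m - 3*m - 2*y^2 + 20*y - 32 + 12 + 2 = m^2 + m*(-y - 7) - 2*y^2 + 20*y - 18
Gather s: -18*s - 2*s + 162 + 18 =180 - 20*s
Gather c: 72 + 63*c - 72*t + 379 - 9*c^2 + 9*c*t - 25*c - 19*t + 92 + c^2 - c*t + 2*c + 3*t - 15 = -8*c^2 + c*(8*t + 40) - 88*t + 528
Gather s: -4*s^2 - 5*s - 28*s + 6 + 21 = -4*s^2 - 33*s + 27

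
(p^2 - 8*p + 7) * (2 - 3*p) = -3*p^3 + 26*p^2 - 37*p + 14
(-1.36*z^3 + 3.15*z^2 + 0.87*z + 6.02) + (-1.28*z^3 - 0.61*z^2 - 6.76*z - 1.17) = -2.64*z^3 + 2.54*z^2 - 5.89*z + 4.85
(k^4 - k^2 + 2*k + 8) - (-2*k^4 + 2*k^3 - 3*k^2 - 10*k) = 3*k^4 - 2*k^3 + 2*k^2 + 12*k + 8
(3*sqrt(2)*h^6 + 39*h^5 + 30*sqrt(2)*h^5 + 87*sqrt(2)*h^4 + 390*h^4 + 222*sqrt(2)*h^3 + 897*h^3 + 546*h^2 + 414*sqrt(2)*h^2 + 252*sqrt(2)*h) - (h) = 3*sqrt(2)*h^6 + 39*h^5 + 30*sqrt(2)*h^5 + 87*sqrt(2)*h^4 + 390*h^4 + 222*sqrt(2)*h^3 + 897*h^3 + 546*h^2 + 414*sqrt(2)*h^2 - h + 252*sqrt(2)*h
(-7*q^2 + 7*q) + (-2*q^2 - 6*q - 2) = -9*q^2 + q - 2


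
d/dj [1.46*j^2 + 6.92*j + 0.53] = 2.92*j + 6.92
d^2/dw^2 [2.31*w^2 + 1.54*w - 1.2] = 4.62000000000000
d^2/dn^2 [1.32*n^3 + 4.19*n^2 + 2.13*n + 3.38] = 7.92*n + 8.38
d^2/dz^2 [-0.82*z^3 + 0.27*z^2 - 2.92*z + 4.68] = 0.54 - 4.92*z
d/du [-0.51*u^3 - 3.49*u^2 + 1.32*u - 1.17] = -1.53*u^2 - 6.98*u + 1.32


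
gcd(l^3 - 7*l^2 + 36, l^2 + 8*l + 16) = 1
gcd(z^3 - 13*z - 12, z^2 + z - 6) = z + 3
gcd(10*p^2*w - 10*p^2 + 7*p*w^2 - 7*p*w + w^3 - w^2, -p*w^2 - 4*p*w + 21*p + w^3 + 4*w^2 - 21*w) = 1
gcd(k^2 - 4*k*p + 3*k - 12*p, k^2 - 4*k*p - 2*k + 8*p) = -k + 4*p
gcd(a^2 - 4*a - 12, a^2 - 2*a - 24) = a - 6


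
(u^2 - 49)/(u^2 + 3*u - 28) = (u - 7)/(u - 4)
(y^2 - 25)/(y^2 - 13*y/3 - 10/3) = 3*(y + 5)/(3*y + 2)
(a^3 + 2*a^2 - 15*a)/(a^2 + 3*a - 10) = a*(a - 3)/(a - 2)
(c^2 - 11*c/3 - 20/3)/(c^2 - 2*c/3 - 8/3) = (c - 5)/(c - 2)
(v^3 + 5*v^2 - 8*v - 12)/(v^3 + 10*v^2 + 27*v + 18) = (v - 2)/(v + 3)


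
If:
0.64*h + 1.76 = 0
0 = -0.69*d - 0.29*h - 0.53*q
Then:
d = 1.15579710144928 - 0.768115942028985*q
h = -2.75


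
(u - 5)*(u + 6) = u^2 + u - 30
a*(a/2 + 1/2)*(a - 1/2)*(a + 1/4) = a^4/2 + 3*a^3/8 - 3*a^2/16 - a/16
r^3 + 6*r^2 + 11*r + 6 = (r + 1)*(r + 2)*(r + 3)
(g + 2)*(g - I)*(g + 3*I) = g^3 + 2*g^2 + 2*I*g^2 + 3*g + 4*I*g + 6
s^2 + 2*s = s*(s + 2)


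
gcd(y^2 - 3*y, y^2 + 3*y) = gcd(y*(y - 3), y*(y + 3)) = y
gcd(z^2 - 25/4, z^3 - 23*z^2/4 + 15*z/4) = 1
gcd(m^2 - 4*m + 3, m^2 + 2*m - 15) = m - 3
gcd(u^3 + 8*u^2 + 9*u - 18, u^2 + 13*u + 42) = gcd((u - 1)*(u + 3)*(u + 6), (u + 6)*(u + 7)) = u + 6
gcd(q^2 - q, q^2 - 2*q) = q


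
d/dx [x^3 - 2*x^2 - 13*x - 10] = 3*x^2 - 4*x - 13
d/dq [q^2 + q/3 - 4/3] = 2*q + 1/3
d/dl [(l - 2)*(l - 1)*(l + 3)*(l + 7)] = 4*l^3 + 21*l^2 - 14*l - 43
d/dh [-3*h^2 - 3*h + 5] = -6*h - 3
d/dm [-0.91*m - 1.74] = -0.910000000000000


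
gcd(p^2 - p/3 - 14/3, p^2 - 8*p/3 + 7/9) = p - 7/3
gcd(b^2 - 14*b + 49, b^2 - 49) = b - 7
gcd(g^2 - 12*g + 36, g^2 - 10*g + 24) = g - 6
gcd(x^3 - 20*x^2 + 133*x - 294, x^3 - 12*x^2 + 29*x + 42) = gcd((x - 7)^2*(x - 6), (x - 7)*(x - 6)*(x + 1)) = x^2 - 13*x + 42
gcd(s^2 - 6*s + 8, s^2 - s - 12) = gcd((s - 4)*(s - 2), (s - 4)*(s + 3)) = s - 4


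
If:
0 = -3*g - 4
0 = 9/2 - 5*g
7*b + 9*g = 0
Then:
No Solution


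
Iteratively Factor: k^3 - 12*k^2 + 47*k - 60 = (k - 3)*(k^2 - 9*k + 20) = (k - 4)*(k - 3)*(k - 5)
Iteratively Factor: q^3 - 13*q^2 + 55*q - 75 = (q - 5)*(q^2 - 8*q + 15) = (q - 5)*(q - 3)*(q - 5)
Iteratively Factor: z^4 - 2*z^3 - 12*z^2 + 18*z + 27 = (z + 3)*(z^3 - 5*z^2 + 3*z + 9) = (z + 1)*(z + 3)*(z^2 - 6*z + 9) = (z - 3)*(z + 1)*(z + 3)*(z - 3)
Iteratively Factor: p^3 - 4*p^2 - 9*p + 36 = (p + 3)*(p^2 - 7*p + 12) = (p - 4)*(p + 3)*(p - 3)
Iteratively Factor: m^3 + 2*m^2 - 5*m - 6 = (m + 3)*(m^2 - m - 2) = (m - 2)*(m + 3)*(m + 1)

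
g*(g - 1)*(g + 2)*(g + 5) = g^4 + 6*g^3 + 3*g^2 - 10*g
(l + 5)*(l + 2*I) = l^2 + 5*l + 2*I*l + 10*I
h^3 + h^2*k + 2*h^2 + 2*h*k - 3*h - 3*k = (h - 1)*(h + 3)*(h + k)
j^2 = j^2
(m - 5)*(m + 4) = m^2 - m - 20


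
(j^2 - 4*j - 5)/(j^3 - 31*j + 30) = (j + 1)/(j^2 + 5*j - 6)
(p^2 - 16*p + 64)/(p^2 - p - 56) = (p - 8)/(p + 7)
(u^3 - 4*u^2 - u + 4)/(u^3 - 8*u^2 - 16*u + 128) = (u^2 - 1)/(u^2 - 4*u - 32)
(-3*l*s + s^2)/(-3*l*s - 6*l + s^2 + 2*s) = s/(s + 2)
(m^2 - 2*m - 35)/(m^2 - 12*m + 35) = (m + 5)/(m - 5)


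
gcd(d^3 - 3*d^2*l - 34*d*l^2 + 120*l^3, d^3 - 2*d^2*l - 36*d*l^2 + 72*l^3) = d + 6*l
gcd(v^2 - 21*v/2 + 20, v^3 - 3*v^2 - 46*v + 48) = v - 8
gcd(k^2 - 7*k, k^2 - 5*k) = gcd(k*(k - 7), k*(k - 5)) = k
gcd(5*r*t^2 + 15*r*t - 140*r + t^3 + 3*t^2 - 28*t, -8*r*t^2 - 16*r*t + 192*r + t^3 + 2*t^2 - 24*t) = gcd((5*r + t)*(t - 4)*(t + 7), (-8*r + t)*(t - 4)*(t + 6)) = t - 4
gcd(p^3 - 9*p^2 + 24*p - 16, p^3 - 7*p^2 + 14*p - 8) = p^2 - 5*p + 4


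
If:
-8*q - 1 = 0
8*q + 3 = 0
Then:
No Solution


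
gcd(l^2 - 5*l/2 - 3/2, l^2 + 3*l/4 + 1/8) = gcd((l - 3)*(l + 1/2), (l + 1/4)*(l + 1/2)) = l + 1/2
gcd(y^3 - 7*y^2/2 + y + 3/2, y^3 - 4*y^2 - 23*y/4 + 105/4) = y - 3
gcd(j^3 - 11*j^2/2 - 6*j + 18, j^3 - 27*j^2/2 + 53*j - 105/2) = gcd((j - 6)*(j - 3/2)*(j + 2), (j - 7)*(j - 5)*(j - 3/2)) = j - 3/2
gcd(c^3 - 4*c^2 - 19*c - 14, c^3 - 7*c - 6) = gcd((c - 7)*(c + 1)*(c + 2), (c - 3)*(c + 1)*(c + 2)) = c^2 + 3*c + 2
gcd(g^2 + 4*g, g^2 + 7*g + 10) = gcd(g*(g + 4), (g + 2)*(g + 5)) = 1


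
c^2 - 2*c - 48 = (c - 8)*(c + 6)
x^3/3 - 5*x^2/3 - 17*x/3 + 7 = (x/3 + 1)*(x - 7)*(x - 1)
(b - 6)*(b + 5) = b^2 - b - 30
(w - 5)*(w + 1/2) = w^2 - 9*w/2 - 5/2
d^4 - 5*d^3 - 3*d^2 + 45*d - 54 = (d - 3)^2*(d - 2)*(d + 3)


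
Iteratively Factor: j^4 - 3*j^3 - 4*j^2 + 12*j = (j - 2)*(j^3 - j^2 - 6*j) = (j - 2)*(j + 2)*(j^2 - 3*j) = j*(j - 2)*(j + 2)*(j - 3)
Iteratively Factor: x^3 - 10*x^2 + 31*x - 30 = (x - 2)*(x^2 - 8*x + 15) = (x - 3)*(x - 2)*(x - 5)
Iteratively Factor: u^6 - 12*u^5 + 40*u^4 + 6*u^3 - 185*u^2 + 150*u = (u - 5)*(u^5 - 7*u^4 + 5*u^3 + 31*u^2 - 30*u) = (u - 5)*(u - 1)*(u^4 - 6*u^3 - u^2 + 30*u) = (u - 5)^2*(u - 1)*(u^3 - u^2 - 6*u) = u*(u - 5)^2*(u - 1)*(u^2 - u - 6) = u*(u - 5)^2*(u - 3)*(u - 1)*(u + 2)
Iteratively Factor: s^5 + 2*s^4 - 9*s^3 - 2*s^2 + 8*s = (s)*(s^4 + 2*s^3 - 9*s^2 - 2*s + 8) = s*(s - 2)*(s^3 + 4*s^2 - s - 4) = s*(s - 2)*(s - 1)*(s^2 + 5*s + 4) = s*(s - 2)*(s - 1)*(s + 1)*(s + 4)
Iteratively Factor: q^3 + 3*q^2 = (q + 3)*(q^2) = q*(q + 3)*(q)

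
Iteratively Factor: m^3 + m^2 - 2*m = (m + 2)*(m^2 - m) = (m - 1)*(m + 2)*(m)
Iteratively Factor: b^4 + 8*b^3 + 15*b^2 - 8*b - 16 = (b - 1)*(b^3 + 9*b^2 + 24*b + 16) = (b - 1)*(b + 4)*(b^2 + 5*b + 4) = (b - 1)*(b + 4)^2*(b + 1)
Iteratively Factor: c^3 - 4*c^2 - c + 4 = (c - 1)*(c^2 - 3*c - 4) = (c - 4)*(c - 1)*(c + 1)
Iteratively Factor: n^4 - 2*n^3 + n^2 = (n - 1)*(n^3 - n^2) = (n - 1)^2*(n^2) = n*(n - 1)^2*(n)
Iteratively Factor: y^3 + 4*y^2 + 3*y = (y + 1)*(y^2 + 3*y) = y*(y + 1)*(y + 3)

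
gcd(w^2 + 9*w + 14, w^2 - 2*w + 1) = 1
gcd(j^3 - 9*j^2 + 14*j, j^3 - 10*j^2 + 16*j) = j^2 - 2*j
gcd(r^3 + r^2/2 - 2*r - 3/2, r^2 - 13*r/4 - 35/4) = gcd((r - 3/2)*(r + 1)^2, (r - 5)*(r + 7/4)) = 1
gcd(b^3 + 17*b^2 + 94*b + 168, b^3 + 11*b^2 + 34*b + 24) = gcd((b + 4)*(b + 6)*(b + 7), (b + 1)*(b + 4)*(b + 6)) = b^2 + 10*b + 24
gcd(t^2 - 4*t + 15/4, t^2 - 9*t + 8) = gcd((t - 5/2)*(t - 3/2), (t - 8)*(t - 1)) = 1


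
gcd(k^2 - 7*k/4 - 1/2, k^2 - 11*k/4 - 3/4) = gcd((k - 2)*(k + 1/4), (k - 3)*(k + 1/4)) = k + 1/4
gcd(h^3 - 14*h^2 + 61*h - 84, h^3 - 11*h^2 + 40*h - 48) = h^2 - 7*h + 12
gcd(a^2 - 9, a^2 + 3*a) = a + 3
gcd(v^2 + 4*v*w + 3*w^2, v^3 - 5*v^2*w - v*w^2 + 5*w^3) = v + w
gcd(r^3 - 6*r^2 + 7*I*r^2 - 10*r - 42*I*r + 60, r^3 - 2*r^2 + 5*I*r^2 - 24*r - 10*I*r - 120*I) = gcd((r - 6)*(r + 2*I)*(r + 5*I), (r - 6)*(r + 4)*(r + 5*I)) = r^2 + r*(-6 + 5*I) - 30*I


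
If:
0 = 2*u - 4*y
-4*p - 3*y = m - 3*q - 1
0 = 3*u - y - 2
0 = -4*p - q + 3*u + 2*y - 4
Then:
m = 4*q + 3/5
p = -q/4 - 1/5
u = 4/5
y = 2/5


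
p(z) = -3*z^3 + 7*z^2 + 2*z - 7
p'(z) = -9*z^2 + 14*z + 2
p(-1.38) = 11.46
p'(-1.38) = -34.46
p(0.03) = -6.93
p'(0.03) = 2.41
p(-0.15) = -7.13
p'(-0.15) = -0.30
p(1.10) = -0.32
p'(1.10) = 6.51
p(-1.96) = 38.56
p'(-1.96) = -60.01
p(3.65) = -52.32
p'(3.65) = -66.80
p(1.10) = -0.32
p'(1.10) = 6.51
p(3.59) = -48.41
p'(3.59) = -63.73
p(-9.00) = 2729.00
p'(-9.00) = -853.00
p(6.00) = -391.00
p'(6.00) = -238.00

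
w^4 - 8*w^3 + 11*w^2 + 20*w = w*(w - 5)*(w - 4)*(w + 1)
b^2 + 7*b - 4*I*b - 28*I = (b + 7)*(b - 4*I)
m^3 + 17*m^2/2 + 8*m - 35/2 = (m - 1)*(m + 5/2)*(m + 7)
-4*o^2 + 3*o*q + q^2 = (-o + q)*(4*o + q)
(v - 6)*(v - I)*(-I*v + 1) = -I*v^3 + 6*I*v^2 - I*v + 6*I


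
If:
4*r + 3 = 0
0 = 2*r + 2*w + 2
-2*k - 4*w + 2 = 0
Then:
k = 3/2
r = -3/4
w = -1/4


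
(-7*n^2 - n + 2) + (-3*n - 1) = -7*n^2 - 4*n + 1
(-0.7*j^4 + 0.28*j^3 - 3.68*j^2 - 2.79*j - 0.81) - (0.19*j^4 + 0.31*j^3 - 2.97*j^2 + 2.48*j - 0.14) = -0.89*j^4 - 0.03*j^3 - 0.71*j^2 - 5.27*j - 0.67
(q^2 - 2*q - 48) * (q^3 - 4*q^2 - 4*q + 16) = q^5 - 6*q^4 - 44*q^3 + 216*q^2 + 160*q - 768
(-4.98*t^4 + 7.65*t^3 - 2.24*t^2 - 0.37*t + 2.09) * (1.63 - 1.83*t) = 9.1134*t^5 - 22.1169*t^4 + 16.5687*t^3 - 2.9741*t^2 - 4.4278*t + 3.4067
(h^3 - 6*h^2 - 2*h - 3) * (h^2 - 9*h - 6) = h^5 - 15*h^4 + 46*h^3 + 51*h^2 + 39*h + 18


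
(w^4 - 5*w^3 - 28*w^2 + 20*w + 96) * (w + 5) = w^5 - 53*w^3 - 120*w^2 + 196*w + 480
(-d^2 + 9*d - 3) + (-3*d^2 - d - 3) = -4*d^2 + 8*d - 6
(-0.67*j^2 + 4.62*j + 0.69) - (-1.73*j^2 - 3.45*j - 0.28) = 1.06*j^2 + 8.07*j + 0.97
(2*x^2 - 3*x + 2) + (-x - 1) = 2*x^2 - 4*x + 1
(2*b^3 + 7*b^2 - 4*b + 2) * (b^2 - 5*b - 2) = 2*b^5 - 3*b^4 - 43*b^3 + 8*b^2 - 2*b - 4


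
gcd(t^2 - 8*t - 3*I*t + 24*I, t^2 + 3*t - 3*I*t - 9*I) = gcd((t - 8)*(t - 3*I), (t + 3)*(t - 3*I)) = t - 3*I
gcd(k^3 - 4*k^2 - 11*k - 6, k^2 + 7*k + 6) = k + 1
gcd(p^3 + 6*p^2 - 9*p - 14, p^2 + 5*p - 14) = p^2 + 5*p - 14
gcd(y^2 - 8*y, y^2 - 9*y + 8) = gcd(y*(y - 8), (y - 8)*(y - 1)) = y - 8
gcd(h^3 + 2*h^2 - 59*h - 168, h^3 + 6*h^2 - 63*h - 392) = h^2 - h - 56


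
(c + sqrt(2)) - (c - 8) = sqrt(2) + 8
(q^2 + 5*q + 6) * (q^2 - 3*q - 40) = q^4 + 2*q^3 - 49*q^2 - 218*q - 240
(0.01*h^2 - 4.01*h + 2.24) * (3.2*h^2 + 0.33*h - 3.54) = 0.032*h^4 - 12.8287*h^3 + 5.8093*h^2 + 14.9346*h - 7.9296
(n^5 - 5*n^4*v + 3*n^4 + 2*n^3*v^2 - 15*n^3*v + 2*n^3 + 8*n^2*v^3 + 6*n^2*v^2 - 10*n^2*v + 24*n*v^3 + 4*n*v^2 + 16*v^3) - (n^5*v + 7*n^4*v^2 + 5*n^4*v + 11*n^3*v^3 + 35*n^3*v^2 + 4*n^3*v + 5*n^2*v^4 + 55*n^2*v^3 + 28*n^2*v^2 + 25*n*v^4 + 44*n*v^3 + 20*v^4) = -n^5*v + n^5 - 7*n^4*v^2 - 10*n^4*v + 3*n^4 - 11*n^3*v^3 - 33*n^3*v^2 - 19*n^3*v + 2*n^3 - 5*n^2*v^4 - 47*n^2*v^3 - 22*n^2*v^2 - 10*n^2*v - 25*n*v^4 - 20*n*v^3 + 4*n*v^2 - 20*v^4 + 16*v^3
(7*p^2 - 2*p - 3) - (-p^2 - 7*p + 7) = 8*p^2 + 5*p - 10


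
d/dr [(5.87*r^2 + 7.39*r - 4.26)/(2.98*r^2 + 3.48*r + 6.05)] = (-1.59459999999999*r^2 + 96.4166*r + 59.5343)/(8.8804*r^4 + 20.7408*r^3 + 48.1684*r^2 + 42.108*r + 36.6025)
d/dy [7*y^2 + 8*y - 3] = 14*y + 8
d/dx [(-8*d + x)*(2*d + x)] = -6*d + 2*x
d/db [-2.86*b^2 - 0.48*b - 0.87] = -5.72*b - 0.48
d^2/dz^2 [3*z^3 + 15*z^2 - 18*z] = 18*z + 30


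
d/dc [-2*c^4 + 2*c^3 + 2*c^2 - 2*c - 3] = -8*c^3 + 6*c^2 + 4*c - 2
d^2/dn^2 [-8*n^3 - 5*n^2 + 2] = -48*n - 10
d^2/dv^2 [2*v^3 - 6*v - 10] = 12*v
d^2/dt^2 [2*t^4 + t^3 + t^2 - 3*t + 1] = 24*t^2 + 6*t + 2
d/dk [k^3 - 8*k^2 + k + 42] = 3*k^2 - 16*k + 1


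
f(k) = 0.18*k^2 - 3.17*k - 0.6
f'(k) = 0.36*k - 3.17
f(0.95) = -3.45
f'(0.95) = -2.83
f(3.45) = -9.39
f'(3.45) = -1.93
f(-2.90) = 10.11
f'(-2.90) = -4.21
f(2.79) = -8.04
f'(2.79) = -2.17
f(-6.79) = 29.22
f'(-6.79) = -5.61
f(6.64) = -13.71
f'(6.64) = -0.78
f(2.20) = -6.70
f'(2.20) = -2.38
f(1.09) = -3.84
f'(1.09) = -2.78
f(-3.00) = 10.53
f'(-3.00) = -4.25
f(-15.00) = 87.45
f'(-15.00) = -8.57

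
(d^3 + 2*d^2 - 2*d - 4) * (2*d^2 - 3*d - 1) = 2*d^5 + d^4 - 11*d^3 - 4*d^2 + 14*d + 4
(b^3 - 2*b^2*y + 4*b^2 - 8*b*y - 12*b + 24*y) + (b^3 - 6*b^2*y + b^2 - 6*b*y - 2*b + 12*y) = 2*b^3 - 8*b^2*y + 5*b^2 - 14*b*y - 14*b + 36*y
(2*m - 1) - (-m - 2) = 3*m + 1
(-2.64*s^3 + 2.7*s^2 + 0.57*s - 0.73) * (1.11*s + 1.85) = -2.9304*s^4 - 1.887*s^3 + 5.6277*s^2 + 0.2442*s - 1.3505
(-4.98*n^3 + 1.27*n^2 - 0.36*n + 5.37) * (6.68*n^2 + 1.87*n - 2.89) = -33.2664*n^5 - 0.829000000000002*n^4 + 14.3623*n^3 + 31.5281*n^2 + 11.0823*n - 15.5193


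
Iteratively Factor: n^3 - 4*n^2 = (n)*(n^2 - 4*n) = n^2*(n - 4)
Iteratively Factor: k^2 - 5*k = (k)*(k - 5)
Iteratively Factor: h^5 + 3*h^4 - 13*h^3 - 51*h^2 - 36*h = (h - 4)*(h^4 + 7*h^3 + 15*h^2 + 9*h) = h*(h - 4)*(h^3 + 7*h^2 + 15*h + 9) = h*(h - 4)*(h + 3)*(h^2 + 4*h + 3) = h*(h - 4)*(h + 1)*(h + 3)*(h + 3)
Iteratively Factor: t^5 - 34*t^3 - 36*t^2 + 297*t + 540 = (t - 4)*(t^4 + 4*t^3 - 18*t^2 - 108*t - 135) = (t - 4)*(t + 3)*(t^3 + t^2 - 21*t - 45) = (t - 4)*(t + 3)^2*(t^2 - 2*t - 15) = (t - 4)*(t + 3)^3*(t - 5)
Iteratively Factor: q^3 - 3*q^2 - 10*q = (q + 2)*(q^2 - 5*q) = (q - 5)*(q + 2)*(q)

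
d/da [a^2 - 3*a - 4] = 2*a - 3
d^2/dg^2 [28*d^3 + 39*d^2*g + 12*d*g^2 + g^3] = 24*d + 6*g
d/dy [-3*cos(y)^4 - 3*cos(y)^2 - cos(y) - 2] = (12*cos(y)^3 + 6*cos(y) + 1)*sin(y)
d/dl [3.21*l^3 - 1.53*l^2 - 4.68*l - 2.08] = 9.63*l^2 - 3.06*l - 4.68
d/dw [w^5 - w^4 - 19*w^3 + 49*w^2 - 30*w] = 5*w^4 - 4*w^3 - 57*w^2 + 98*w - 30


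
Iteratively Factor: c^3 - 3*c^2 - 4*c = (c)*(c^2 - 3*c - 4) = c*(c - 4)*(c + 1)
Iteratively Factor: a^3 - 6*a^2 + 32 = (a - 4)*(a^2 - 2*a - 8) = (a - 4)*(a + 2)*(a - 4)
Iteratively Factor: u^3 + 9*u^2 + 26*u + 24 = (u + 2)*(u^2 + 7*u + 12) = (u + 2)*(u + 3)*(u + 4)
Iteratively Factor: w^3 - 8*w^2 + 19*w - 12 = (w - 3)*(w^2 - 5*w + 4) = (w - 4)*(w - 3)*(w - 1)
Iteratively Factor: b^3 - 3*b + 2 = (b + 2)*(b^2 - 2*b + 1) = (b - 1)*(b + 2)*(b - 1)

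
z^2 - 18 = (z - 3*sqrt(2))*(z + 3*sqrt(2))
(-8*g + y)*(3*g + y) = -24*g^2 - 5*g*y + y^2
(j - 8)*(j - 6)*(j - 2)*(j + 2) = j^4 - 14*j^3 + 44*j^2 + 56*j - 192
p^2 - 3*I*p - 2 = (p - 2*I)*(p - I)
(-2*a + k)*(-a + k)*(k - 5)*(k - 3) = 2*a^2*k^2 - 16*a^2*k + 30*a^2 - 3*a*k^3 + 24*a*k^2 - 45*a*k + k^4 - 8*k^3 + 15*k^2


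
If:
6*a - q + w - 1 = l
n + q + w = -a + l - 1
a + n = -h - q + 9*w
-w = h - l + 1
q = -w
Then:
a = 7*w/12 + 1/3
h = 9*w/2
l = 11*w/2 + 1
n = 59*w/12 - 1/3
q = -w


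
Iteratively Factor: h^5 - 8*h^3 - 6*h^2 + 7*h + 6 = (h + 1)*(h^4 - h^3 - 7*h^2 + h + 6) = (h + 1)*(h + 2)*(h^3 - 3*h^2 - h + 3) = (h + 1)^2*(h + 2)*(h^2 - 4*h + 3) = (h - 1)*(h + 1)^2*(h + 2)*(h - 3)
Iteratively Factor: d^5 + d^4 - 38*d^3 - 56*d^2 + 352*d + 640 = (d + 4)*(d^4 - 3*d^3 - 26*d^2 + 48*d + 160) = (d - 5)*(d + 4)*(d^3 + 2*d^2 - 16*d - 32) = (d - 5)*(d + 2)*(d + 4)*(d^2 - 16) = (d - 5)*(d + 2)*(d + 4)^2*(d - 4)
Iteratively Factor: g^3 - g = (g + 1)*(g^2 - g) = g*(g + 1)*(g - 1)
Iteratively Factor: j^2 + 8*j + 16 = (j + 4)*(j + 4)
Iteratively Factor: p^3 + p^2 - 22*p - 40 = (p + 2)*(p^2 - p - 20) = (p - 5)*(p + 2)*(p + 4)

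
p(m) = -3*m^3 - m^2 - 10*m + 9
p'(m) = -9*m^2 - 2*m - 10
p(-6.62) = 901.73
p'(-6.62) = -391.18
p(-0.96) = 20.33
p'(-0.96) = -16.37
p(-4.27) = 267.03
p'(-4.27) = -165.56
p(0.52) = 3.11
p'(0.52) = -13.47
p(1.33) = -13.13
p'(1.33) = -28.58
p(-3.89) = 209.36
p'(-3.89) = -138.41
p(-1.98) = 48.17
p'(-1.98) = -41.32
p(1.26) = -11.19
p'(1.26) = -26.81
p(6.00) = -735.00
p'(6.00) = -346.00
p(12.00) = -5439.00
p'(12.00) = -1330.00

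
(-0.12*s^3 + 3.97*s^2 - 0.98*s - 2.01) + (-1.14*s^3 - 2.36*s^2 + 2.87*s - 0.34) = -1.26*s^3 + 1.61*s^2 + 1.89*s - 2.35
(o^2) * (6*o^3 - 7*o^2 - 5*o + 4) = 6*o^5 - 7*o^4 - 5*o^3 + 4*o^2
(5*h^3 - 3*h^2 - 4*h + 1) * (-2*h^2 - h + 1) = -10*h^5 + h^4 + 16*h^3 - h^2 - 5*h + 1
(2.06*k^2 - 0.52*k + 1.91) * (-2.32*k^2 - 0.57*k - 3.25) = -4.7792*k^4 + 0.0322*k^3 - 10.8298*k^2 + 0.6013*k - 6.2075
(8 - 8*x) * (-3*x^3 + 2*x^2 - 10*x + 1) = 24*x^4 - 40*x^3 + 96*x^2 - 88*x + 8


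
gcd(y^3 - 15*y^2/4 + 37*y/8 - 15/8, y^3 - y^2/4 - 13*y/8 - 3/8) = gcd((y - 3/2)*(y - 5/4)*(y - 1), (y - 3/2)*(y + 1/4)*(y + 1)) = y - 3/2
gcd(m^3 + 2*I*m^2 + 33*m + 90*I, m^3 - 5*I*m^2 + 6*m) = m - 6*I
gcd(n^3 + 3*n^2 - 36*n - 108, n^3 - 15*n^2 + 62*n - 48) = n - 6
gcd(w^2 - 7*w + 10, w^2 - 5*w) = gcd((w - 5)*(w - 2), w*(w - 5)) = w - 5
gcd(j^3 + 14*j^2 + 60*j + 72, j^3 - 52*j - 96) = j^2 + 8*j + 12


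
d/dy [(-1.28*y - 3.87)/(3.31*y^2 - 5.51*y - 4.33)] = (4.2368*y^2 + 25.6194*y - 15.7813)/(10.9561*y^4 - 36.4762*y^3 + 1.6955*y^2 + 47.7166*y + 18.7489)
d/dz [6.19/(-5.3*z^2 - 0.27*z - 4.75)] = (65.614*z + 1.6713)/(5.3*z^2 + 0.27*z + 4.75)^2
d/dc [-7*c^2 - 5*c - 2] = -14*c - 5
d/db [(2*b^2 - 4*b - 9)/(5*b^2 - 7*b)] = 3*(2*b^2 + 30*b - 21)/(b^2*(25*b^2 - 70*b + 49))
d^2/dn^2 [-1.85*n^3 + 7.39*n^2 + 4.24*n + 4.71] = 14.78 - 11.1*n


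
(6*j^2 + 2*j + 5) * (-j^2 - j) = -6*j^4 - 8*j^3 - 7*j^2 - 5*j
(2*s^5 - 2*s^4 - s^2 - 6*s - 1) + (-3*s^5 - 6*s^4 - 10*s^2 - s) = -s^5 - 8*s^4 - 11*s^2 - 7*s - 1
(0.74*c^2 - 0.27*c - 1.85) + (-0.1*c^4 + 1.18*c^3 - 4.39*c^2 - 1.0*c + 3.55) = -0.1*c^4 + 1.18*c^3 - 3.65*c^2 - 1.27*c + 1.7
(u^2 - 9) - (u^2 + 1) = -10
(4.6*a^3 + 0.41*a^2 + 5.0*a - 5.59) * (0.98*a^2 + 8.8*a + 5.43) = 4.508*a^5 + 40.8818*a^4 + 33.486*a^3 + 40.7481*a^2 - 22.042*a - 30.3537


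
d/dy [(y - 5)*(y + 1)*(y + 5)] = 3*y^2 + 2*y - 25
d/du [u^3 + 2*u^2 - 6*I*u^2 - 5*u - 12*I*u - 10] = 3*u^2 + u*(4 - 12*I) - 5 - 12*I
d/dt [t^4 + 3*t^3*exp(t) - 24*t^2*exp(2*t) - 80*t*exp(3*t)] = 3*t^3*exp(t) + 4*t^3 - 48*t^2*exp(2*t) + 9*t^2*exp(t) - 240*t*exp(3*t) - 48*t*exp(2*t) - 80*exp(3*t)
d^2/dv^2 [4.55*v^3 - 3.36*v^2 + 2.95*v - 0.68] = 27.3*v - 6.72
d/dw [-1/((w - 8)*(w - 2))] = 2*(w - 5)/((w - 8)^2*(w - 2)^2)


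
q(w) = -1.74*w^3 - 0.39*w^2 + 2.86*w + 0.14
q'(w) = -5.22*w^2 - 0.78*w + 2.86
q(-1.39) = 0.08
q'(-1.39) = -6.14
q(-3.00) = 35.03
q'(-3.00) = -41.78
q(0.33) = 0.98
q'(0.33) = 2.03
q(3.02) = -42.71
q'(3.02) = -47.10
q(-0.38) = -0.91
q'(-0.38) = 2.40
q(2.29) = -16.25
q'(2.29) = -26.30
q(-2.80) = 27.27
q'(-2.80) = -35.88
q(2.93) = -38.60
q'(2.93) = -44.24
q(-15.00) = 5741.99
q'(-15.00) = -1159.94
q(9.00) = -1274.17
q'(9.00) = -426.98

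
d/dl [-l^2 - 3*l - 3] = -2*l - 3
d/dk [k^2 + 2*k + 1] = 2*k + 2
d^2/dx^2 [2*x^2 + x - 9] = 4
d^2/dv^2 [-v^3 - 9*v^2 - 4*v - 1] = -6*v - 18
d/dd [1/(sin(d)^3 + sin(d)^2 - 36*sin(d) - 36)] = (-3*sin(d)^2 - 2*sin(d) + 36)*cos(d)/(sin(d)^3 + sin(d)^2 - 36*sin(d) - 36)^2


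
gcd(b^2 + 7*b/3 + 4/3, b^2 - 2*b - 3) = b + 1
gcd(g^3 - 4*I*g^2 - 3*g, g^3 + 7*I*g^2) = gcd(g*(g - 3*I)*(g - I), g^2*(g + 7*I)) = g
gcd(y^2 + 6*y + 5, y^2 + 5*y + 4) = y + 1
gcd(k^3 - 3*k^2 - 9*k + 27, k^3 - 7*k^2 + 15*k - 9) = k^2 - 6*k + 9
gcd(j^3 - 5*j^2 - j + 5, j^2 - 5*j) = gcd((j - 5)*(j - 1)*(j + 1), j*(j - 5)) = j - 5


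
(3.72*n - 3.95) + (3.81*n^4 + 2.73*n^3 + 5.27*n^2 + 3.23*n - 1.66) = 3.81*n^4 + 2.73*n^3 + 5.27*n^2 + 6.95*n - 5.61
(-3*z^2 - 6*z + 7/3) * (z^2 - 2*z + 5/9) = -3*z^4 + 38*z^2/3 - 8*z + 35/27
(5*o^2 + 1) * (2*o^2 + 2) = 10*o^4 + 12*o^2 + 2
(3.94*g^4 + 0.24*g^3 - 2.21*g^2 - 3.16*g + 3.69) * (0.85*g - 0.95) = 3.349*g^5 - 3.539*g^4 - 2.1065*g^3 - 0.5865*g^2 + 6.1385*g - 3.5055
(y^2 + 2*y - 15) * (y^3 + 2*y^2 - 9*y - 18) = y^5 + 4*y^4 - 20*y^3 - 66*y^2 + 99*y + 270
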